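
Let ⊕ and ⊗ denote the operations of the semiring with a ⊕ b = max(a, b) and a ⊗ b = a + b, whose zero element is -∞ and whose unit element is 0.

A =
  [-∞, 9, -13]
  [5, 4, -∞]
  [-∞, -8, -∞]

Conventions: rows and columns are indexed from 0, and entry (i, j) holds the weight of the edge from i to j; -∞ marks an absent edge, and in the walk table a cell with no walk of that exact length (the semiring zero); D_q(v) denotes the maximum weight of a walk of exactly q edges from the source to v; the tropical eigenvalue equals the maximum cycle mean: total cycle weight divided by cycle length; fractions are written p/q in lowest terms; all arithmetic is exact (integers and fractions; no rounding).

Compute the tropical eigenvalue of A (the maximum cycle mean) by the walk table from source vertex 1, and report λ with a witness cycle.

q=0: [-∞, 0, -∞]
q=1: [5, 4, -∞]
q=2: [9, 14, -8]
q=3: [19, 18, -4]
Optimal cycle mean attained by: cycle 0->1->0, total 9 + 5, length 2.
Answer: λ = 7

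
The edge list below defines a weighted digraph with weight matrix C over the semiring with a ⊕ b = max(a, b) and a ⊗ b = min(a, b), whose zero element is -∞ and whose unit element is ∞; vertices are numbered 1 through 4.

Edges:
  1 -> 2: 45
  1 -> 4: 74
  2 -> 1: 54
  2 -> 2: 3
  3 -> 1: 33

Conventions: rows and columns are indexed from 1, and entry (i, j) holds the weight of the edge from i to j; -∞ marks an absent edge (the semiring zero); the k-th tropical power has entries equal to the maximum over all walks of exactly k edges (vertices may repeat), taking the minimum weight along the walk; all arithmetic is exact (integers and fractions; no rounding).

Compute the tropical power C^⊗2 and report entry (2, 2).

C^⊗2:
  [45, 3, -∞, -∞]
  [3, 45, -∞, 54]
  [-∞, 33, -∞, 33]
  [-∞, -∞, -∞, -∞]
Key observation: the optimum is the walk 2->1->2, with weight 54 min 45 = 45.
Optimal value attained by: walk 2->1->2.
Answer: (C^⊗2)[2][2] = 45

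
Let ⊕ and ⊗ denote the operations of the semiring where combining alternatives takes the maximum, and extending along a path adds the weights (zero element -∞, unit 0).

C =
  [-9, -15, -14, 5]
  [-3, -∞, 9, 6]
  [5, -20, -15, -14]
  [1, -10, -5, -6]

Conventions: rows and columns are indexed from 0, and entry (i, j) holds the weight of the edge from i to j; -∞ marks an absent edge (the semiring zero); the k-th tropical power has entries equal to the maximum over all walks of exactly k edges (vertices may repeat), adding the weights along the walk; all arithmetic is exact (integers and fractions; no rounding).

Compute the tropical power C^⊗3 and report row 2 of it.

C^⊗2:
  [6, -5, 0, -1]
  [14, -4, 1, 2]
  [-4, -10, -9, 10]
  [0, -14, -1, 6]
C^⊗3:
  [5, -9, 4, 11]
  [6, -1, 5, 19]
  [11, 0, 5, 4]
  [7, -4, 1, 5]
Answer: row 2 of C^⊗3 = [11, 0, 5, 4]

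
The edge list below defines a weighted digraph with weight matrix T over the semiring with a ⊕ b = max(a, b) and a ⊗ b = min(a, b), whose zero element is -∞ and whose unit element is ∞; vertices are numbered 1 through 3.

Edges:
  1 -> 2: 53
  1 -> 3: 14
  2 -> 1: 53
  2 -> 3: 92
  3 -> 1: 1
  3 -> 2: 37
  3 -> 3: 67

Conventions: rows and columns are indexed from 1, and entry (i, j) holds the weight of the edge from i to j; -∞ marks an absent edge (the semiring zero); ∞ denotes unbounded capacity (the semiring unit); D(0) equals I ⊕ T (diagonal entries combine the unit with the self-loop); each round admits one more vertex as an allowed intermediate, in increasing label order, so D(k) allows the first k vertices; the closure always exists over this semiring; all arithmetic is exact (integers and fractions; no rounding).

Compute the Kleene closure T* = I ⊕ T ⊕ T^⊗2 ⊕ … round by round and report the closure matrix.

D(0):
  [∞, 53, 14]
  [53, ∞, 92]
  [1, 37, ∞]
D(1):
  [∞, 53, 14]
  [53, ∞, 92]
  [1, 37, ∞]
D(2):
  [∞, 53, 53]
  [53, ∞, 92]
  [37, 37, ∞]
D(3):
  [∞, 53, 53]
  [53, ∞, 92]
  [37, 37, ∞]
Answer: T* = [[∞, 53, 53], [53, ∞, 92], [37, 37, ∞]]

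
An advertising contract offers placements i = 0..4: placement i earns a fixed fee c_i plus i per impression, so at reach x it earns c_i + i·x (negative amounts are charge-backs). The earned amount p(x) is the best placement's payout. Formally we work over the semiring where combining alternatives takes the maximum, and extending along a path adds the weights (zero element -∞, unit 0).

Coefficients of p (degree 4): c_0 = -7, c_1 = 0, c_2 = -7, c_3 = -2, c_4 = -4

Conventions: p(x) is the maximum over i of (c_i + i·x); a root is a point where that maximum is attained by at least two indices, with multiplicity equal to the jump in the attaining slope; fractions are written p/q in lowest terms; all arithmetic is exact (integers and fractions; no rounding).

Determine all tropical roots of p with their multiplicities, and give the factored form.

hull edge (i=0, c=-7) to (i=1, c=0): slope 7, span 1
hull edge (i=1, c=0) to (i=3, c=-2): slope -1, span 2
hull edge (i=3, c=-2) to (i=4, c=-4): slope -2, span 1
Factored form: p(x) = -4 ⊗ (x ⊕ (-7)) ⊗ (x ⊕ 1) ⊗ (x ⊕ 1) ⊗ (x ⊕ 2)
Answer: roots = -7 (mult 1), 1 (mult 2), 2 (mult 1)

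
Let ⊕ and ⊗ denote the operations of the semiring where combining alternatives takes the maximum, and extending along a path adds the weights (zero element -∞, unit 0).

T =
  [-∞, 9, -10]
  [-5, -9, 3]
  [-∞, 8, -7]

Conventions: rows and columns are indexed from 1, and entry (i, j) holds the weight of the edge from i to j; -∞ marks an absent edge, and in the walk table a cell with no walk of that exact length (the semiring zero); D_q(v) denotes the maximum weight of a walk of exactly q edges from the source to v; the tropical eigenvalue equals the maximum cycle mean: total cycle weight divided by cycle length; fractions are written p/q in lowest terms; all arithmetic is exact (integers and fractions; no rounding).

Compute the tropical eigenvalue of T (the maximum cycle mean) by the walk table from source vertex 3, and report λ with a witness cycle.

q=0: [-∞, -∞, 0]
q=1: [-∞, 8, -7]
q=2: [3, 1, 11]
q=3: [-4, 19, 4]
Optimal cycle mean attained by: cycle 2->3->2, total 3 + 8, length 2.
Answer: λ = 11/2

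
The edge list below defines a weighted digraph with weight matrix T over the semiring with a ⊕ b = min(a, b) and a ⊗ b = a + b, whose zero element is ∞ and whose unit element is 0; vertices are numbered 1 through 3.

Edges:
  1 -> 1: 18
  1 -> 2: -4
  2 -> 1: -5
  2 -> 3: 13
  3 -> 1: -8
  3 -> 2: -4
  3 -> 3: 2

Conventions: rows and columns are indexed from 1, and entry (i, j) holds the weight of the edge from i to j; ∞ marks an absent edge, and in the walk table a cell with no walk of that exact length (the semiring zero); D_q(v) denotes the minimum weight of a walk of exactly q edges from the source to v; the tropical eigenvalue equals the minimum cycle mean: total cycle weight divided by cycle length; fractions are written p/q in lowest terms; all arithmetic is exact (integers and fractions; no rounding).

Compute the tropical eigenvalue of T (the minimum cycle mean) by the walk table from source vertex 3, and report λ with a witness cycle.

q=0: [∞, ∞, 0]
q=1: [-8, -4, 2]
q=2: [-9, -12, 4]
q=3: [-17, -13, 1]
Optimal cycle mean attained by: cycle 1->2->1, total (-4) + (-5), length 2.
Answer: λ = -9/2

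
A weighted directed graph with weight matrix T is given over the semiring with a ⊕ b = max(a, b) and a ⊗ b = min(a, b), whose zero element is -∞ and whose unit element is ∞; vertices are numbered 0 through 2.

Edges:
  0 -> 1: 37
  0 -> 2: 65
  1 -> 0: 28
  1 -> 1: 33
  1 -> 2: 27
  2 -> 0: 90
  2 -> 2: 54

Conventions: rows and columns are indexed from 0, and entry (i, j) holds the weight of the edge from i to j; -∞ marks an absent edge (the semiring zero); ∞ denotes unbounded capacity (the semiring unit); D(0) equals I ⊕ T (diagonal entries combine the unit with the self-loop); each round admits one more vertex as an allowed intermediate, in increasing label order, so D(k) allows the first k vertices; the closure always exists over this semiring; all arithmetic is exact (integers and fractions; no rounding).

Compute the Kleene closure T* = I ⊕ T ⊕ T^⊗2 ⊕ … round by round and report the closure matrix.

D(0):
  [∞, 37, 65]
  [28, ∞, 27]
  [90, -∞, ∞]
D(1):
  [∞, 37, 65]
  [28, ∞, 28]
  [90, 37, ∞]
D(2):
  [∞, 37, 65]
  [28, ∞, 28]
  [90, 37, ∞]
D(3):
  [∞, 37, 65]
  [28, ∞, 28]
  [90, 37, ∞]
Answer: T* = [[∞, 37, 65], [28, ∞, 28], [90, 37, ∞]]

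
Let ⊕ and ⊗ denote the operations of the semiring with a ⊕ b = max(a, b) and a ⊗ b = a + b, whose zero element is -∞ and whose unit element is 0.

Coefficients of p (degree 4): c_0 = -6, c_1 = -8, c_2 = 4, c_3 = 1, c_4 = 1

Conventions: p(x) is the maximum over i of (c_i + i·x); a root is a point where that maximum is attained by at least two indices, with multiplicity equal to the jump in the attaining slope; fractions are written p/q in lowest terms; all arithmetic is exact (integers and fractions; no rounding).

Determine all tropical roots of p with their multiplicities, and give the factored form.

hull edge (i=0, c=-6) to (i=2, c=4): slope 5, span 2
hull edge (i=2, c=4) to (i=4, c=1): slope -3/2, span 2
Factored form: p(x) = 1 ⊗ (x ⊕ (-5)) ⊗ (x ⊕ (-5)) ⊗ (x ⊕ 3/2) ⊗ (x ⊕ 3/2)
Answer: roots = -5 (mult 2), 3/2 (mult 2)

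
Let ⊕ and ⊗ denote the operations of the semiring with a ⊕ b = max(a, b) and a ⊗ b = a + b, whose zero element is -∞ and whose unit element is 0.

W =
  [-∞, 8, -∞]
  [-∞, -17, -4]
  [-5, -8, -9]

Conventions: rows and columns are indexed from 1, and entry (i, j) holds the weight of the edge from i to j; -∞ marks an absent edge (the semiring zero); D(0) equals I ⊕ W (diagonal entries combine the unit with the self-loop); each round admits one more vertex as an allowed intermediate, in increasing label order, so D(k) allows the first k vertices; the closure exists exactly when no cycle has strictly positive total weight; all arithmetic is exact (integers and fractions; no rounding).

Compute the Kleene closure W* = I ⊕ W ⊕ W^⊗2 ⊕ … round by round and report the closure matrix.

D(0):
  [0, 8, -∞]
  [-∞, 0, -4]
  [-5, -8, 0]
D(1):
  [0, 8, -∞]
  [-∞, 0, -4]
  [-5, 3, 0]
D(2):
  [0, 8, 4]
  [-∞, 0, -4]
  [-5, 3, 0]
D(3):
  [0, 8, 4]
  [-9, 0, -4]
  [-5, 3, 0]
Answer: W* = [[0, 8, 4], [-9, 0, -4], [-5, 3, 0]]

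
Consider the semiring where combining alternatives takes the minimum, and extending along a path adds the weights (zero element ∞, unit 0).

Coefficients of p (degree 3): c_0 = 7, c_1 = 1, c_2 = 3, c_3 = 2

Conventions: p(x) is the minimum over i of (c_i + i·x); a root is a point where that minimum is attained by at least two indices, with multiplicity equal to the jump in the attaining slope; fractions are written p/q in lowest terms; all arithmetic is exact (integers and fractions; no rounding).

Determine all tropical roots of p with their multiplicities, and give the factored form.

hull edge (i=0, c=7) to (i=1, c=1): slope -6, span 1
hull edge (i=1, c=1) to (i=3, c=2): slope 1/2, span 2
Factored form: p(x) = 2 ⊗ (x ⊕ (-1/2)) ⊗ (x ⊕ (-1/2)) ⊗ (x ⊕ 6)
Answer: roots = -1/2 (mult 2), 6 (mult 1)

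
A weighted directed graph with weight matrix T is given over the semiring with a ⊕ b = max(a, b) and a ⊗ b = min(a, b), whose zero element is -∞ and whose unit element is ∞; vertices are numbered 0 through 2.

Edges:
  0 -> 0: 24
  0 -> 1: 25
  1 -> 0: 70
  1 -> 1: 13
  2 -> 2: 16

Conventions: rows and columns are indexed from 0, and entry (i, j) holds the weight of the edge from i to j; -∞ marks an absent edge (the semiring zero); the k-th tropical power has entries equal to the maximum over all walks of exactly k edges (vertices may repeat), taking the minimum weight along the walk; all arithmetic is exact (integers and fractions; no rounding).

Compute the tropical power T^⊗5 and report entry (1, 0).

T^⊗2:
  [25, 24, -∞]
  [24, 25, -∞]
  [-∞, -∞, 16]
T^⊗3:
  [24, 25, -∞]
  [25, 24, -∞]
  [-∞, -∞, 16]
T^⊗4:
  [25, 24, -∞]
  [24, 25, -∞]
  [-∞, -∞, 16]
T^⊗5:
  [24, 25, -∞]
  [25, 24, -∞]
  [-∞, -∞, 16]
Key observation: the optimum is the walk 1->0->1->0->1->0, with weight 70 min 25 min 70 min 25 min 70 = 25.
Optimal value attained by: walk 1->0->1->0->1->0.
Answer: (T^⊗5)[1][0] = 25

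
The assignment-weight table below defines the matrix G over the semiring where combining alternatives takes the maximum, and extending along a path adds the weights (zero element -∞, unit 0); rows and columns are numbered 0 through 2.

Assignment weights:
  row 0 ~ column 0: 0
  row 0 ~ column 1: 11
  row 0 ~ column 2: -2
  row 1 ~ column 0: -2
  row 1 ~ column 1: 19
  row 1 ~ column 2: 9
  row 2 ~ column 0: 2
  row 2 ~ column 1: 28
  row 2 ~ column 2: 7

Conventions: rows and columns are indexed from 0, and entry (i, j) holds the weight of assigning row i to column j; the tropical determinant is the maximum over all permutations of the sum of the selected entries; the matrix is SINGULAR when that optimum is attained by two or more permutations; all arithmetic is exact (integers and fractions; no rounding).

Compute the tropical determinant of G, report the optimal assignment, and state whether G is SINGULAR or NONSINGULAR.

σ = (0, 1, 2): 0 + 19 + 7 = 26
σ = (0, 2, 1): 0 + 9 + 28 = 37
σ = (1, 0, 2): 11 + (-2) + 7 = 16
σ = (1, 2, 0): 11 + 9 + 2 = 22
σ = (2, 0, 1): (-2) + (-2) + 28 = 24
σ = (2, 1, 0): (-2) + 19 + 2 = 19
Optimal value attained by: σ = (0, 2, 1).
Answer: det⊕(G) = 37; verdict: NONSINGULAR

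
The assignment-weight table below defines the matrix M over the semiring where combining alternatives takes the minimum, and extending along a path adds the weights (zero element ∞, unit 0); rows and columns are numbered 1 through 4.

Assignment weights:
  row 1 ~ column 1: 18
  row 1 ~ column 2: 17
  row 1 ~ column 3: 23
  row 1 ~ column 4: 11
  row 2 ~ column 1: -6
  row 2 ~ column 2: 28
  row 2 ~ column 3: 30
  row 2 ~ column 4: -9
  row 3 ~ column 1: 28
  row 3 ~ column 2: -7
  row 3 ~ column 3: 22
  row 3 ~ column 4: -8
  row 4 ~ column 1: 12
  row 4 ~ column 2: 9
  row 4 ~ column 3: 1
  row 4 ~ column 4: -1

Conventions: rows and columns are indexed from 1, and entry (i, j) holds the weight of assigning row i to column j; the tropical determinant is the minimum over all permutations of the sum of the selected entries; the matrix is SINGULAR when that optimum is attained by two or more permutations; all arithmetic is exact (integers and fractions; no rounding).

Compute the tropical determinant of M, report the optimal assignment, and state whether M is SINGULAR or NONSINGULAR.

σ = (1, 2, 3, 4): 18 + 28 + 22 + (-1) = 67
σ = (1, 2, 4, 3): 18 + 28 + (-8) + 1 = 39
σ = (1, 3, 2, 4): 18 + 30 + (-7) + (-1) = 40
σ = (1, 3, 4, 2): 18 + 30 + (-8) + 9 = 49
σ = (1, 4, 2, 3): 18 + (-9) + (-7) + 1 = 3
σ = (1, 4, 3, 2): 18 + (-9) + 22 + 9 = 40
σ = (2, 1, 3, 4): 17 + (-6) + 22 + (-1) = 32
σ = (2, 1, 4, 3): 17 + (-6) + (-8) + 1 = 4
σ = (2, 3, 1, 4): 17 + 30 + 28 + (-1) = 74
σ = (2, 3, 4, 1): 17 + 30 + (-8) + 12 = 51
σ = (2, 4, 1, 3): 17 + (-9) + 28 + 1 = 37
σ = (2, 4, 3, 1): 17 + (-9) + 22 + 12 = 42
σ = (3, 1, 2, 4): 23 + (-6) + (-7) + (-1) = 9
σ = (3, 1, 4, 2): 23 + (-6) + (-8) + 9 = 18
σ = (3, 2, 1, 4): 23 + 28 + 28 + (-1) = 78
σ = (3, 2, 4, 1): 23 + 28 + (-8) + 12 = 55
σ = (3, 4, 1, 2): 23 + (-9) + 28 + 9 = 51
σ = (3, 4, 2, 1): 23 + (-9) + (-7) + 12 = 19
σ = (4, 1, 2, 3): 11 + (-6) + (-7) + 1 = -1
σ = (4, 1, 3, 2): 11 + (-6) + 22 + 9 = 36
σ = (4, 2, 1, 3): 11 + 28 + 28 + 1 = 68
σ = (4, 2, 3, 1): 11 + 28 + 22 + 12 = 73
σ = (4, 3, 1, 2): 11 + 30 + 28 + 9 = 78
σ = (4, 3, 2, 1): 11 + 30 + (-7) + 12 = 46
Optimal value attained by: σ = (4, 1, 2, 3).
Answer: det⊕(M) = -1; verdict: NONSINGULAR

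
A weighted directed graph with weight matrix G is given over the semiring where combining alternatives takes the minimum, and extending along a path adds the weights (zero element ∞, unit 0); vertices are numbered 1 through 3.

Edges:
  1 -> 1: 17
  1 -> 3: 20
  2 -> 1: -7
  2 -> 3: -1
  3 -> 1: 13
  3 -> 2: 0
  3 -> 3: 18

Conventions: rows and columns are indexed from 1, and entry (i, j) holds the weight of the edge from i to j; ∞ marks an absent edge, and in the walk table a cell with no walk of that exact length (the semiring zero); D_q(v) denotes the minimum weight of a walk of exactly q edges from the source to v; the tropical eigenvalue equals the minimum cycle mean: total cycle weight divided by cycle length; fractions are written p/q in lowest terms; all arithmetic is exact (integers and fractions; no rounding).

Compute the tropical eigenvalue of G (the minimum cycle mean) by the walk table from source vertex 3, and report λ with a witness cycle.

q=0: [∞, ∞, 0]
q=1: [13, 0, 18]
q=2: [-7, 18, -1]
q=3: [10, -1, 13]
Optimal cycle mean attained by: cycle 2->3->2, total (-1) + 0, length 2.
Answer: λ = -1/2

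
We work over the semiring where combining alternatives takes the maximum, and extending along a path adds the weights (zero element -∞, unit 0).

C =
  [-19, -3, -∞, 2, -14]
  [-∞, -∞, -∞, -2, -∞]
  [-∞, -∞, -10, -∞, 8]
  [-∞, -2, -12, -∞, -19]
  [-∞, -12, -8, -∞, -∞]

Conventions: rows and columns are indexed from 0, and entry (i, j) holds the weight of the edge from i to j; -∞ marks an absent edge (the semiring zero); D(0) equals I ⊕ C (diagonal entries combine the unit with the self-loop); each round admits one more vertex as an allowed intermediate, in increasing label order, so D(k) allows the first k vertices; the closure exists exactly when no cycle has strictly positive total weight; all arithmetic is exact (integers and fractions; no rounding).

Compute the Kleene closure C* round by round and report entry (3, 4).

D(0):
  [0, -3, -∞, 2, -14]
  [-∞, 0, -∞, -2, -∞]
  [-∞, -∞, 0, -∞, 8]
  [-∞, -2, -12, 0, -19]
  [-∞, -12, -8, -∞, 0]
D(1):
  [0, -3, -∞, 2, -14]
  [-∞, 0, -∞, -2, -∞]
  [-∞, -∞, 0, -∞, 8]
  [-∞, -2, -12, 0, -19]
  [-∞, -12, -8, -∞, 0]
D(2):
  [0, -3, -∞, 2, -14]
  [-∞, 0, -∞, -2, -∞]
  [-∞, -∞, 0, -∞, 8]
  [-∞, -2, -12, 0, -19]
  [-∞, -12, -8, -14, 0]
D(3):
  [0, -3, -∞, 2, -14]
  [-∞, 0, -∞, -2, -∞]
  [-∞, -∞, 0, -∞, 8]
  [-∞, -2, -12, 0, -4]
  [-∞, -12, -8, -14, 0]
D(4):
  [0, 0, -10, 2, -2]
  [-∞, 0, -14, -2, -6]
  [-∞, -∞, 0, -∞, 8]
  [-∞, -2, -12, 0, -4]
  [-∞, -12, -8, -14, 0]
D(5):
  [0, 0, -10, 2, -2]
  [-∞, 0, -14, -2, -6]
  [-∞, -4, 0, -6, 8]
  [-∞, -2, -12, 0, -4]
  [-∞, -12, -8, -14, 0]
Answer: C*[3][4] = -4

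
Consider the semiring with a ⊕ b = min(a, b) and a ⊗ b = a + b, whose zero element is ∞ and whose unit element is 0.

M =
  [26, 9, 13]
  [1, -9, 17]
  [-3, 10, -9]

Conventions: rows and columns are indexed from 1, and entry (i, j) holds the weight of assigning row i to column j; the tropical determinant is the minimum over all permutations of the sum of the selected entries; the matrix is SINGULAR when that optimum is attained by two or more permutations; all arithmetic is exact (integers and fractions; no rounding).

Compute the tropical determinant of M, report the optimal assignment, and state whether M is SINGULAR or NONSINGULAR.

σ = (1, 2, 3): 26 + (-9) + (-9) = 8
σ = (1, 3, 2): 26 + 17 + 10 = 53
σ = (2, 1, 3): 9 + 1 + (-9) = 1
σ = (2, 3, 1): 9 + 17 + (-3) = 23
σ = (3, 1, 2): 13 + 1 + 10 = 24
σ = (3, 2, 1): 13 + (-9) + (-3) = 1
Optimal value attained by: σ = (2, 1, 3).
Answer: det⊕(M) = 1; verdict: SINGULAR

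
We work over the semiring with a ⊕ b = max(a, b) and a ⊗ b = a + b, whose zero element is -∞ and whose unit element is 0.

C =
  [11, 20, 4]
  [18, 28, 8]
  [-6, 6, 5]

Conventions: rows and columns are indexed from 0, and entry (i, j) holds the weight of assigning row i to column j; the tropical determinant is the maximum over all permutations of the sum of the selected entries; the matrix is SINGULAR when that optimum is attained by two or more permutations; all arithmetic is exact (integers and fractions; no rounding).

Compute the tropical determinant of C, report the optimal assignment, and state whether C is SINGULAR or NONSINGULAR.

σ = (0, 1, 2): 11 + 28 + 5 = 44
σ = (0, 2, 1): 11 + 8 + 6 = 25
σ = (1, 0, 2): 20 + 18 + 5 = 43
σ = (1, 2, 0): 20 + 8 + (-6) = 22
σ = (2, 0, 1): 4 + 18 + 6 = 28
σ = (2, 1, 0): 4 + 28 + (-6) = 26
Optimal value attained by: σ = (0, 1, 2).
Answer: det⊕(C) = 44; verdict: NONSINGULAR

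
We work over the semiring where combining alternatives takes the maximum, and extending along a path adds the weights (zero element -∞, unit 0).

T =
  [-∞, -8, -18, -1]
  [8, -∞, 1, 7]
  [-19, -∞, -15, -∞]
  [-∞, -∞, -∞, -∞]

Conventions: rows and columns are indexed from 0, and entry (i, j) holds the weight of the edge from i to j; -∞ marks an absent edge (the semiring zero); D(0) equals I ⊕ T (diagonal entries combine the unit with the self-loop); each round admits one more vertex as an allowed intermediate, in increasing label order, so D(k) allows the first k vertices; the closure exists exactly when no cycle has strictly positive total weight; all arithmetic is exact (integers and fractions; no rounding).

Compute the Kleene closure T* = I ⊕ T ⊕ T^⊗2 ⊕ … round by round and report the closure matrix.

D(0):
  [0, -8, -18, -1]
  [8, 0, 1, 7]
  [-19, -∞, 0, -∞]
  [-∞, -∞, -∞, 0]
D(1):
  [0, -8, -18, -1]
  [8, 0, 1, 7]
  [-19, -27, 0, -20]
  [-∞, -∞, -∞, 0]
D(2):
  [0, -8, -7, -1]
  [8, 0, 1, 7]
  [-19, -27, 0, -20]
  [-∞, -∞, -∞, 0]
D(3):
  [0, -8, -7, -1]
  [8, 0, 1, 7]
  [-19, -27, 0, -20]
  [-∞, -∞, -∞, 0]
D(4):
  [0, -8, -7, -1]
  [8, 0, 1, 7]
  [-19, -27, 0, -20]
  [-∞, -∞, -∞, 0]
Answer: T* = [[0, -8, -7, -1], [8, 0, 1, 7], [-19, -27, 0, -20], [-∞, -∞, -∞, 0]]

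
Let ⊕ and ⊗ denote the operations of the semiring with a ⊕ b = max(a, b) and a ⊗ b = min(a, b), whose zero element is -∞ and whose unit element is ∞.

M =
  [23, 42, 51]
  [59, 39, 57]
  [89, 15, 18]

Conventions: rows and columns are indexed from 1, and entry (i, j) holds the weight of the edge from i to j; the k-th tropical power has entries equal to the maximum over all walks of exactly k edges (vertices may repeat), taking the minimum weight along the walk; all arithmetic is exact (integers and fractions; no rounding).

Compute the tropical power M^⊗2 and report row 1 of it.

M^⊗2:
  [51, 39, 42]
  [57, 42, 51]
  [23, 42, 51]
Answer: row 1 of M^⊗2 = [51, 39, 42]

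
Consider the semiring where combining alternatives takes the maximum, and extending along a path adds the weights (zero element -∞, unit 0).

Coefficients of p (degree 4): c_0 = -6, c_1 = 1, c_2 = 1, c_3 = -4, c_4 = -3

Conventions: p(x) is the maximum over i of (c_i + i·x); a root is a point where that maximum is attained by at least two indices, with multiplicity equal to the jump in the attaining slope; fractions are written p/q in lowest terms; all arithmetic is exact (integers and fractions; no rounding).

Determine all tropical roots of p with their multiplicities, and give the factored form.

hull edge (i=0, c=-6) to (i=1, c=1): slope 7, span 1
hull edge (i=1, c=1) to (i=2, c=1): slope 0, span 1
hull edge (i=2, c=1) to (i=4, c=-3): slope -2, span 2
Factored form: p(x) = -3 ⊗ (x ⊕ (-7)) ⊗ (x ⊕ 0) ⊗ (x ⊕ 2) ⊗ (x ⊕ 2)
Answer: roots = -7 (mult 1), 0 (mult 1), 2 (mult 2)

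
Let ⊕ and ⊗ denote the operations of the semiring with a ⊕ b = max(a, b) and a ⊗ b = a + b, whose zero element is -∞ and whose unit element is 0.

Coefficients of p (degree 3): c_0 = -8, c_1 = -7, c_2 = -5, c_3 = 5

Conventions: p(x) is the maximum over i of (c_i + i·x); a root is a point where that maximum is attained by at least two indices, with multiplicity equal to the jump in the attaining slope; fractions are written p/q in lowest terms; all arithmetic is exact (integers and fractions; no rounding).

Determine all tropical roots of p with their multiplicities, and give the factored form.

hull edge (i=0, c=-8) to (i=3, c=5): slope 13/3, span 3
Factored form: p(x) = 5 ⊗ (x ⊕ (-13/3)) ⊗ (x ⊕ (-13/3)) ⊗ (x ⊕ (-13/3))
Answer: roots = -13/3 (mult 3)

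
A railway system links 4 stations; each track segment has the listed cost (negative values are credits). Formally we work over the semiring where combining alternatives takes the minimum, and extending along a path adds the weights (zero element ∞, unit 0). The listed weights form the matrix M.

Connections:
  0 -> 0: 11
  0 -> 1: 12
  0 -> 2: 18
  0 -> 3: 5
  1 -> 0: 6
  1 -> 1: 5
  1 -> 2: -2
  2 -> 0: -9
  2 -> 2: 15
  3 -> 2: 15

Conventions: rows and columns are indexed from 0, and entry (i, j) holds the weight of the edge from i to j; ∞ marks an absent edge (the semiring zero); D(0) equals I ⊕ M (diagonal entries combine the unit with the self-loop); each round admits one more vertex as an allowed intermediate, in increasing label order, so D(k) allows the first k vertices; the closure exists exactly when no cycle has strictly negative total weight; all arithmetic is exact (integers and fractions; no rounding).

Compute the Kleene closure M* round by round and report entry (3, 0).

D(0):
  [0, 12, 18, 5]
  [6, 0, -2, ∞]
  [-9, ∞, 0, ∞]
  [∞, ∞, 15, 0]
D(1):
  [0, 12, 18, 5]
  [6, 0, -2, 11]
  [-9, 3, 0, -4]
  [∞, ∞, 15, 0]
D(2):
  [0, 12, 10, 5]
  [6, 0, -2, 11]
  [-9, 3, 0, -4]
  [∞, ∞, 15, 0]
D(3):
  [0, 12, 10, 5]
  [-11, 0, -2, -6]
  [-9, 3, 0, -4]
  [6, 18, 15, 0]
D(4):
  [0, 12, 10, 5]
  [-11, 0, -2, -6]
  [-9, 3, 0, -4]
  [6, 18, 15, 0]
Answer: M*[3][0] = 6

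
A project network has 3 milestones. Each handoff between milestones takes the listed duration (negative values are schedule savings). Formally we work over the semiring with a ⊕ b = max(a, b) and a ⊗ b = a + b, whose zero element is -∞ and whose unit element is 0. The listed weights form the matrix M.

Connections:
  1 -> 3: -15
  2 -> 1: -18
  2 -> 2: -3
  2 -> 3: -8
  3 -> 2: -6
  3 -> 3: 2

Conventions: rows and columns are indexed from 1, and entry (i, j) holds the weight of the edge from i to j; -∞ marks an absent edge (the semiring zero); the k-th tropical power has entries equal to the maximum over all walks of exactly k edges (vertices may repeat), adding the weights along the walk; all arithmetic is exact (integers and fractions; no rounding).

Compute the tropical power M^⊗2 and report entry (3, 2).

M^⊗2:
  [-∞, -21, -13]
  [-21, -6, -6]
  [-24, -4, 4]
Key observation: the optimum is the walk 3->3->2, with weight 2 + (-6) = -4.
Optimal value attained by: walk 3->3->2.
Answer: (M^⊗2)[3][2] = -4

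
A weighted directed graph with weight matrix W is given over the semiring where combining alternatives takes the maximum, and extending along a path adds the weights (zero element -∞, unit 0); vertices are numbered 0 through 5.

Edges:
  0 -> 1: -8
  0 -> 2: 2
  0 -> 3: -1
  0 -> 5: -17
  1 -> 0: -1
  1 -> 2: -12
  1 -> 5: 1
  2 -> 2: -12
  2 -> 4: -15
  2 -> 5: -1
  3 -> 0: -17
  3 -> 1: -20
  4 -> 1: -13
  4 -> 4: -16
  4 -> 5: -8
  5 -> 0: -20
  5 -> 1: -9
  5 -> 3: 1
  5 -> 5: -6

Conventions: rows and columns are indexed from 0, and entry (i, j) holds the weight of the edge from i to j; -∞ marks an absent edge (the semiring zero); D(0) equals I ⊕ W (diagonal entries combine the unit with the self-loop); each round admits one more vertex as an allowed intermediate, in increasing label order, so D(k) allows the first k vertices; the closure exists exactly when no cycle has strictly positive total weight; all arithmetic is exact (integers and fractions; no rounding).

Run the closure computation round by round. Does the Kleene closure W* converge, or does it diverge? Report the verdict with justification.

D(0):
  [0, -8, 2, -1, -∞, -17]
  [-1, 0, -12, -∞, -∞, 1]
  [-∞, -∞, 0, -∞, -15, -1]
  [-17, -20, -∞, 0, -∞, -∞]
  [-∞, -13, -∞, -∞, 0, -8]
  [-20, -9, -∞, 1, -∞, 0]
D(1):
  [0, -8, 2, -1, -∞, -17]
  [-1, 0, 1, -2, -∞, 1]
  [-∞, -∞, 0, -∞, -15, -1]
  [-17, -20, -15, 0, -∞, -34]
  [-∞, -13, -∞, -∞, 0, -8]
  [-20, -9, -18, 1, -∞, 0]
D(2):
  [0, -8, 2, -1, -∞, -7]
  [-1, 0, 1, -2, -∞, 1]
  [-∞, -∞, 0, -∞, -15, -1]
  [-17, -20, -15, 0, -∞, -19]
  [-14, -13, -12, -15, 0, -8]
  [-10, -9, -8, 1, -∞, 0]
D(3):
  [0, -8, 2, -1, -13, 1]
  [-1, 0, 1, -2, -14, 1]
  [-∞, -∞, 0, -∞, -15, -1]
  [-17, -20, -15, 0, -30, -16]
  [-14, -13, -12, -15, 0, -8]
  [-10, -9, -8, 1, -23, 0]
D(4):
  [0, -8, 2, -1, -13, 1]
  [-1, 0, 1, -2, -14, 1]
  [-∞, -∞, 0, -∞, -15, -1]
  [-17, -20, -15, 0, -30, -16]
  [-14, -13, -12, -15, 0, -8]
  [-10, -9, -8, 1, -23, 0]
D(5):
  [0, -8, 2, -1, -13, 1]
  [-1, 0, 1, -2, -14, 1]
  [-29, -28, 0, -30, -15, -1]
  [-17, -20, -15, 0, -30, -16]
  [-14, -13, -12, -15, 0, -8]
  [-10, -9, -8, 1, -23, 0]
D(6):
  [0, -8, 2, 2, -13, 1]
  [-1, 0, 1, 2, -14, 1]
  [-11, -10, 0, 0, -15, -1]
  [-17, -20, -15, 0, -30, -16]
  [-14, -13, -12, -7, 0, -8]
  [-10, -9, -8, 1, -23, 0]
Key observation: every diagonal entry stays at the unit through all rounds, so no improving cycle exists.
Answer: CONVERGES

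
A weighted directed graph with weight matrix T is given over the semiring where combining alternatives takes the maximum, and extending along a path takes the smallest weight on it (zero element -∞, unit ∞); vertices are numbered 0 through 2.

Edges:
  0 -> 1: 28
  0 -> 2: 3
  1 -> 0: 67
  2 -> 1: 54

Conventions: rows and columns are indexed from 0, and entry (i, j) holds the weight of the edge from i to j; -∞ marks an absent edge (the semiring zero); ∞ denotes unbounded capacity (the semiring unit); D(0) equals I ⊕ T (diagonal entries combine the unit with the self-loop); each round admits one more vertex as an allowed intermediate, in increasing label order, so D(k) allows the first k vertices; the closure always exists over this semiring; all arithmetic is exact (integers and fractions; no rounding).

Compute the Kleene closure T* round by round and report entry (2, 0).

D(0):
  [∞, 28, 3]
  [67, ∞, -∞]
  [-∞, 54, ∞]
D(1):
  [∞, 28, 3]
  [67, ∞, 3]
  [-∞, 54, ∞]
D(2):
  [∞, 28, 3]
  [67, ∞, 3]
  [54, 54, ∞]
D(3):
  [∞, 28, 3]
  [67, ∞, 3]
  [54, 54, ∞]
Answer: T*[2][0] = 54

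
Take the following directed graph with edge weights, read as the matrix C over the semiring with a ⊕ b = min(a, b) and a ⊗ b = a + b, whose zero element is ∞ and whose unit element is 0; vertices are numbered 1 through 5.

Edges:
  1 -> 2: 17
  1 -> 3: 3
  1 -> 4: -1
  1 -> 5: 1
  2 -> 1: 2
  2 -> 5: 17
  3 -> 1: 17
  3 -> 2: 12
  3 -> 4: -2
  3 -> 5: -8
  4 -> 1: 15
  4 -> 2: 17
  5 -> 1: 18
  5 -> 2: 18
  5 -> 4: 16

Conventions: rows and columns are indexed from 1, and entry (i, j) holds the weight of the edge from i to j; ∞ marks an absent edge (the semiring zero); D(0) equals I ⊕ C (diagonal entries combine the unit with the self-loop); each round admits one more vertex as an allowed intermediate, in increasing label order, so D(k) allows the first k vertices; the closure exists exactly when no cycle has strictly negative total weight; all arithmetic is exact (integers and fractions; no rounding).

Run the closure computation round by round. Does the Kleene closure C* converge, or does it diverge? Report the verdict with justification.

D(0):
  [0, 17, 3, -1, 1]
  [2, 0, ∞, ∞, 17]
  [17, 12, 0, -2, -8]
  [15, 17, ∞, 0, ∞]
  [18, 18, ∞, 16, 0]
D(1):
  [0, 17, 3, -1, 1]
  [2, 0, 5, 1, 3]
  [17, 12, 0, -2, -8]
  [15, 17, 18, 0, 16]
  [18, 18, 21, 16, 0]
D(2):
  [0, 17, 3, -1, 1]
  [2, 0, 5, 1, 3]
  [14, 12, 0, -2, -8]
  [15, 17, 18, 0, 16]
  [18, 18, 21, 16, 0]
D(3):
  [0, 15, 3, -1, -5]
  [2, 0, 5, 1, -3]
  [14, 12, 0, -2, -8]
  [15, 17, 18, 0, 10]
  [18, 18, 21, 16, 0]
D(4):
  [0, 15, 3, -1, -5]
  [2, 0, 5, 1, -3]
  [13, 12, 0, -2, -8]
  [15, 17, 18, 0, 10]
  [18, 18, 21, 16, 0]
D(5):
  [0, 13, 3, -1, -5]
  [2, 0, 5, 1, -3]
  [10, 10, 0, -2, -8]
  [15, 17, 18, 0, 10]
  [18, 18, 21, 16, 0]
Key observation: every diagonal entry stays at the unit through all rounds, so no improving cycle exists.
Answer: CONVERGES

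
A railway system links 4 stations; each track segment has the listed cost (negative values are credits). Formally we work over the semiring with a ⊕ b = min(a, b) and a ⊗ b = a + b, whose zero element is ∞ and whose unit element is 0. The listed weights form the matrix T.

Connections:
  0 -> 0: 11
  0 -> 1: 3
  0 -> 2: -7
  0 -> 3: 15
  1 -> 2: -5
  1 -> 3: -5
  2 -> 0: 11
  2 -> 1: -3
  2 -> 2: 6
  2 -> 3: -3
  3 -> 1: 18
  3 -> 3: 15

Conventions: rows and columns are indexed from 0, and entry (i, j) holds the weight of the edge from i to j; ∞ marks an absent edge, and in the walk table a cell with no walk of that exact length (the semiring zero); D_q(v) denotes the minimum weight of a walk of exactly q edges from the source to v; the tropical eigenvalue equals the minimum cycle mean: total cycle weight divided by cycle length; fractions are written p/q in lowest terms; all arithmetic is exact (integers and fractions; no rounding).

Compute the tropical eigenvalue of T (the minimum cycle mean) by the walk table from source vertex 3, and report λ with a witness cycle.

q=0: [∞, ∞, ∞, 0]
q=1: [∞, 18, ∞, 15]
q=2: [∞, 33, 13, 13]
q=3: [24, 10, 19, 10]
q=4: [30, 16, 5, 5]
Optimal cycle mean attained by: cycle 1->2->1, total (-5) + (-3), length 2.
Answer: λ = -4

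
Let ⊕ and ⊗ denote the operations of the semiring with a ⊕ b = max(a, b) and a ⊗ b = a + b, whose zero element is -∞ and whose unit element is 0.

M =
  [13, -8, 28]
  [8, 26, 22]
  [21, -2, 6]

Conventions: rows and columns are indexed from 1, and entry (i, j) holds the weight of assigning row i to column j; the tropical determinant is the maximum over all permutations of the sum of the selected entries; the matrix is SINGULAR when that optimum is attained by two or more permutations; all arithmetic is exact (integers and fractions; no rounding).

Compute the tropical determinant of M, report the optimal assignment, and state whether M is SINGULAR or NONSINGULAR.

σ = (1, 2, 3): 13 + 26 + 6 = 45
σ = (1, 3, 2): 13 + 22 + (-2) = 33
σ = (2, 1, 3): (-8) + 8 + 6 = 6
σ = (2, 3, 1): (-8) + 22 + 21 = 35
σ = (3, 1, 2): 28 + 8 + (-2) = 34
σ = (3, 2, 1): 28 + 26 + 21 = 75
Optimal value attained by: σ = (3, 2, 1).
Answer: det⊕(M) = 75; verdict: NONSINGULAR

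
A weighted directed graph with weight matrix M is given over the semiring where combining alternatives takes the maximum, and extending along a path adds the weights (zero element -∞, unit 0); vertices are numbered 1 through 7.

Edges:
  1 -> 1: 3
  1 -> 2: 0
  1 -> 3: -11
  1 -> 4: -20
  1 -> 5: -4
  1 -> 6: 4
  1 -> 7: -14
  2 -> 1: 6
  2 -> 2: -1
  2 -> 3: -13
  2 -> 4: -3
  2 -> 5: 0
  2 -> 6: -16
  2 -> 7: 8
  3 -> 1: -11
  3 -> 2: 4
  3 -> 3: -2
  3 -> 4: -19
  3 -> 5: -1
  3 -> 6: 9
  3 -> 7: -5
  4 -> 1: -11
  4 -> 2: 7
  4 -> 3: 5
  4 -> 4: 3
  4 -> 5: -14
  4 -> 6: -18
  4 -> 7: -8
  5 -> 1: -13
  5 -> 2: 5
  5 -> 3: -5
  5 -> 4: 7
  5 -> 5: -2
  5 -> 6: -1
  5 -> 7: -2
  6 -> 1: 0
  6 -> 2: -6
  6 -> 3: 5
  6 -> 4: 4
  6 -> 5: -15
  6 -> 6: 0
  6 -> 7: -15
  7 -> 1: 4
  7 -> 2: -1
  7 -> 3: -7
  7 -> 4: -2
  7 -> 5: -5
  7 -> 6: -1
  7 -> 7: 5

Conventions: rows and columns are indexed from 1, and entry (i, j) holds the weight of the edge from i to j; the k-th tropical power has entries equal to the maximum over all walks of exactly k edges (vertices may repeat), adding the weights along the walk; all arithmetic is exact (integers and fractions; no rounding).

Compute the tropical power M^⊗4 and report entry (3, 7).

M^⊗2:
  [6, 3, 9, 8, 0, 7, 8]
  [12, 7, 2, 7, 3, 10, 13]
  [10, 4, 14, 13, 4, 9, 12]
  [13, 10, 8, 6, 7, 14, 15]
  [11, 14, 12, 10, 5, 4, 13]
  [3, 11, 9, 7, 4, 14, 2]
  [9, 5, 4, 3, 0, 8, 10]
M^⊗3:
  [12, 15, 13, 11, 8, 18, 13]
  [17, 14, 15, 14, 8, 16, 18]
  [16, 20, 18, 16, 13, 23, 17]
  [19, 14, 19, 18, 10, 17, 20]
  [20, 17, 15, 13, 14, 21, 22]
  [17, 14, 19, 18, 11, 18, 19]
  [14, 10, 13, 12, 5, 13, 15]
M^⊗4:
  [21, 18, 23, 22, 15, 22, 23]
  [22, 21, 21, 20, 14, 24, 23]
  [26, 23, 28, 27, 20, 27, 28]
  [24, 25, 23, 21, 18, 28, 25]
  [26, 21, 26, 25, 17, 24, 27]
  [23, 25, 23, 22, 18, 28, 24]
  [19, 19, 18, 17, 12, 22, 20]
Key observation: the optimum is the walk 3->6->4->2->7, with weight 9 + 4 + 7 + 8 = 28.
Optimal value attained by: walk 3->6->4->2->7.
Answer: (M^⊗4)[3][7] = 28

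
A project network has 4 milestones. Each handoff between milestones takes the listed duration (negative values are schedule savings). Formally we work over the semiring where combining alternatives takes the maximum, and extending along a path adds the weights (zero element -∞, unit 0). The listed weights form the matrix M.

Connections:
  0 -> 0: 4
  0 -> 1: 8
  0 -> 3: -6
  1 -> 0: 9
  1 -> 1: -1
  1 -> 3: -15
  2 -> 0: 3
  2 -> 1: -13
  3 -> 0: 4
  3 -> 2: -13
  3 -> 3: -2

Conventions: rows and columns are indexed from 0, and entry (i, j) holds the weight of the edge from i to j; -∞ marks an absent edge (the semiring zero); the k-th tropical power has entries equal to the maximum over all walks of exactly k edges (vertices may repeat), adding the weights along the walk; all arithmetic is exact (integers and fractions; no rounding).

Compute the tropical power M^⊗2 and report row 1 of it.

M^⊗2:
  [17, 12, -19, -2]
  [13, 17, -28, 3]
  [7, 11, -∞, -3]
  [8, 12, -15, -2]
Answer: row 1 of M^⊗2 = [13, 17, -28, 3]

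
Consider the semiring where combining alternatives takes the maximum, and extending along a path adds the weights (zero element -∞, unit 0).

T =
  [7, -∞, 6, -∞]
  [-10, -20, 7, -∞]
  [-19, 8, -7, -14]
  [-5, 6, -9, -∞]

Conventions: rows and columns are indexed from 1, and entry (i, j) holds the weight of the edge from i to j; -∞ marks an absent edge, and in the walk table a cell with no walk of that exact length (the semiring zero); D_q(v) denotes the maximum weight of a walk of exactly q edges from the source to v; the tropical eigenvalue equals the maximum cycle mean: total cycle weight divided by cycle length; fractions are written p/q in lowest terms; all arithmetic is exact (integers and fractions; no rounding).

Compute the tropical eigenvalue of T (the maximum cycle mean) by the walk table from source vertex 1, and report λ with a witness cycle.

q=0: [0, -∞, -∞, -∞]
q=1: [7, -∞, 6, -∞]
q=2: [14, 14, 13, -8]
q=3: [21, 21, 21, -1]
q=4: [28, 29, 28, 7]
Optimal cycle mean attained by: cycle 2->3->2, total 7 + 8, length 2.
Answer: λ = 15/2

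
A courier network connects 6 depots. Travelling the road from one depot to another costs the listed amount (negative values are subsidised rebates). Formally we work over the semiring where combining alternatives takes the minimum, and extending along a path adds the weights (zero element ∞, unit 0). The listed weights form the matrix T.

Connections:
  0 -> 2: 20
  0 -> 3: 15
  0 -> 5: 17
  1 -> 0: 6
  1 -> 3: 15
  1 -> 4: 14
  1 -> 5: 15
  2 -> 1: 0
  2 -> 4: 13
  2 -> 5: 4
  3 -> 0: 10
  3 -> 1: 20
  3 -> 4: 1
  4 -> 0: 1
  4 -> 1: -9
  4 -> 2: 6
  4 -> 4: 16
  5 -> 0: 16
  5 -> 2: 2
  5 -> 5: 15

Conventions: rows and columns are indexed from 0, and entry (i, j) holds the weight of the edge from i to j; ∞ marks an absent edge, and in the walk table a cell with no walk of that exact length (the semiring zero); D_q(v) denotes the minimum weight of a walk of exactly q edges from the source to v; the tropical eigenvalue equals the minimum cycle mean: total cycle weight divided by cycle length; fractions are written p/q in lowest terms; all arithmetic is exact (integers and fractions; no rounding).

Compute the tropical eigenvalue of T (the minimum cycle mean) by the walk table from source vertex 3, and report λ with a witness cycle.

q=0: [∞, ∞, ∞, 0, ∞, ∞]
q=1: [10, 20, ∞, ∞, 1, ∞]
q=2: [2, -8, 7, 25, 17, 27]
q=3: [-2, 7, 22, 7, 6, 7]
q=4: [7, -3, 9, 13, 8, 15]
q=5: [3, -1, 14, 12, 11, 12]
q=6: [5, 2, 14, 14, 13, 14]
Optimal cycle mean attained by: cycle 1->3->4->1, total 15 + 1 + (-9), length 3.
Answer: λ = 7/3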